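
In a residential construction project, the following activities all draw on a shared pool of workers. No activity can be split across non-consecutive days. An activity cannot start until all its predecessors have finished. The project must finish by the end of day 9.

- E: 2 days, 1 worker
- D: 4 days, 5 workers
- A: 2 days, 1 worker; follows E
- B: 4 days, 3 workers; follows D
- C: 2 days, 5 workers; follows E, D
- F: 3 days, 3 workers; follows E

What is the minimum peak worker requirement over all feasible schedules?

8

Early-start (E@1, D@1, A@3, B@5, C@5, F@3) gives peak 11: d1:6  d2:6  d3:9  d4:9  d5:11  d6:8  d7:3  d8:3  d9:0.
Shift F→7.
Schedule E@1, D@1, A@3, B@5, C@5, F@7: d1:6  d2:6  d3:6  d4:6  d5:8  d6:8  d7:6  d8:6  d9:3 — peak 8.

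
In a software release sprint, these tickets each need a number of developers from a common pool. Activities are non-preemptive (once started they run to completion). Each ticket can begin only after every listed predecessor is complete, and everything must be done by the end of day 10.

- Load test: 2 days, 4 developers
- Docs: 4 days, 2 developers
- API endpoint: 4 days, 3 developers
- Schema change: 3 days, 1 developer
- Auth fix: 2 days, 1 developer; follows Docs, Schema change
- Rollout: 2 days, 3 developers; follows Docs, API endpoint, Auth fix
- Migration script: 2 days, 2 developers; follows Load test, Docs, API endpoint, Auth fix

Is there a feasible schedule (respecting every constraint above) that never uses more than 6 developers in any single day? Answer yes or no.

yes

Schedule Load test@1, Docs@3, API endpoint@4, Schema change@1, Auth fix@7, Rollout@9, Migration script@9: d1:5  d2:5  d3:3  d4:5  d5:5  d6:5  d7:4  d8:1  d9:5  d10:5 — peak 5 ≤ 6.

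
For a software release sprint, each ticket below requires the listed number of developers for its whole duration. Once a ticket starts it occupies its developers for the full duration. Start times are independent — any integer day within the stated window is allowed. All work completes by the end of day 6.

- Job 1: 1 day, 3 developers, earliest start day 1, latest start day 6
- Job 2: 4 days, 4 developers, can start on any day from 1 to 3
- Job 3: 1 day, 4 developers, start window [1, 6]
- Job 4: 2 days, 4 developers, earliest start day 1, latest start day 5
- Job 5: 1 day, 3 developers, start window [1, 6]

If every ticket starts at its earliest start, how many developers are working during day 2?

8

At early start, day 2 has: Job 2, Job 4.
Demand: 4 + 4 = 8.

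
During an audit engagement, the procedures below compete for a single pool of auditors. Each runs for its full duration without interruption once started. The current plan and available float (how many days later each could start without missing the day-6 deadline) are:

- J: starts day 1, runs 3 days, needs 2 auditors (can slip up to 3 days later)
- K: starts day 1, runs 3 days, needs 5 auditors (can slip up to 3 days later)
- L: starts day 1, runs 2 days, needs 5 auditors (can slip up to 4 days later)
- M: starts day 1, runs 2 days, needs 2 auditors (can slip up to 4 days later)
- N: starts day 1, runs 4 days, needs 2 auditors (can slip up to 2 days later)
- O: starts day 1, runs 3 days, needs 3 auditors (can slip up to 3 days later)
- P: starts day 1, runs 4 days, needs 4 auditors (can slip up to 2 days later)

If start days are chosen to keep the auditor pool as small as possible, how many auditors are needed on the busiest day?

12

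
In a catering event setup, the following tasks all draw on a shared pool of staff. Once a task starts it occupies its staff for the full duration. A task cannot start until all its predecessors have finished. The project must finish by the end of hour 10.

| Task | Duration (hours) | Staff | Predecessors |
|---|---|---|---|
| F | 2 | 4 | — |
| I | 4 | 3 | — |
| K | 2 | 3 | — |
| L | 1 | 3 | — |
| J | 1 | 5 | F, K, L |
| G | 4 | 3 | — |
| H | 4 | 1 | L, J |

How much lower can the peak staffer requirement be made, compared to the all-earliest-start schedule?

9

Early-start peak: h1:16  h2:13  h3:11  h4:7  h5:1  h6:1  h7:1  h8:0  h9:0  h10:0 ⇒ 16.
Leveled (F@1, I@1, K@3, L@5, J@6, G@7, H@7): h1:7  h2:7  h3:6  h4:6  h5:3  h6:5  h7:4  h8:4  h9:4  h10:4 ⇒ 7.
Reduction 16 − 7 = 9.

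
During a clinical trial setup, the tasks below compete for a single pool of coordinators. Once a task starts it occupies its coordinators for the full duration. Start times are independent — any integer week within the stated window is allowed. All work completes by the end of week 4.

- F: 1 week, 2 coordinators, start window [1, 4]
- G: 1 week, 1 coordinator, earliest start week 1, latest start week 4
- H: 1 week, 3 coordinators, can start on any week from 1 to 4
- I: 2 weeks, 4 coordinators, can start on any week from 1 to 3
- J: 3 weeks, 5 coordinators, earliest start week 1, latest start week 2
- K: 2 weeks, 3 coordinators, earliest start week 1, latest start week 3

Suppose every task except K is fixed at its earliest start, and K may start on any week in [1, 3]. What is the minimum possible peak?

K@1: w1:18  w2:12  w3:5  w4:0 → peak 18
K@2: w1:15  w2:12  w3:8  w4:0 → peak 15
K@3: w1:15  w2:9  w3:8  w4:3 → peak 15
Best is K@2, peak 15.

15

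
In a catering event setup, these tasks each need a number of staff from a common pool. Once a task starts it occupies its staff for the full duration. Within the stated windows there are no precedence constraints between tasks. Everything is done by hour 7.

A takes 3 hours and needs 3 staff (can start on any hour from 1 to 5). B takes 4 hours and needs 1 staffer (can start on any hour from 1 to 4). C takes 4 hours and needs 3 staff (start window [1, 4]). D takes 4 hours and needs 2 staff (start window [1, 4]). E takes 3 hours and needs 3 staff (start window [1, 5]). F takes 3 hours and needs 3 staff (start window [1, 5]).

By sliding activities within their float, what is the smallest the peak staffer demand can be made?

8

Early-start (A@1, B@1, C@1, D@1, E@1, F@1) gives peak 15: h1:15  h2:15  h3:15  h4:6  h5:0  h6:0  h7:0.
Shift D→4, E→5, F→5.
Schedule A@1, B@1, C@1, D@4, E@5, F@5: h1:7  h2:7  h3:7  h4:6  h5:8  h6:8  h7:8 — peak 8.
Total staffer-hours = 51 over 7 hours ⇒ peak ≥ ⌈51/7⌉ = 8, so 8 is optimal.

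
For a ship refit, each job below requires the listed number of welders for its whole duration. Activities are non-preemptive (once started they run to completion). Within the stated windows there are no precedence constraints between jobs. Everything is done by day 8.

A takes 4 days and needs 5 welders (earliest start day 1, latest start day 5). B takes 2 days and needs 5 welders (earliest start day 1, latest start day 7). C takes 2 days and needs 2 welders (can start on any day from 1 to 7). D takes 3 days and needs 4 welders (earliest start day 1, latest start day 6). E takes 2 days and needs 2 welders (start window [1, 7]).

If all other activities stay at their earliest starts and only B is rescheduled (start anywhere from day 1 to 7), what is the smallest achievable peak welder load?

13

B@1: d1:18  d2:18  d3:9  d4:5  d5:0  d6:0  d7:0  d8:0 → peak 18
B@2: d1:13  d2:18  d3:14  d4:5  d5:0  d6:0  d7:0  d8:0 → peak 18
B@3: d1:13  d2:13  d3:14  d4:10  d5:0  d6:0  d7:0  d8:0 → peak 14
B@4: d1:13  d2:13  d3:9  d4:10  d5:5  d6:0  d7:0  d8:0 → peak 13
B@5: d1:13  d2:13  d3:9  d4:5  d5:5  d6:5  d7:0  d8:0 → peak 13
B@6: d1:13  d2:13  d3:9  d4:5  d5:0  d6:5  d7:5  d8:0 → peak 13
B@7: d1:13  d2:13  d3:9  d4:5  d5:0  d6:0  d7:5  d8:5 → peak 13
Best is B@4, peak 13.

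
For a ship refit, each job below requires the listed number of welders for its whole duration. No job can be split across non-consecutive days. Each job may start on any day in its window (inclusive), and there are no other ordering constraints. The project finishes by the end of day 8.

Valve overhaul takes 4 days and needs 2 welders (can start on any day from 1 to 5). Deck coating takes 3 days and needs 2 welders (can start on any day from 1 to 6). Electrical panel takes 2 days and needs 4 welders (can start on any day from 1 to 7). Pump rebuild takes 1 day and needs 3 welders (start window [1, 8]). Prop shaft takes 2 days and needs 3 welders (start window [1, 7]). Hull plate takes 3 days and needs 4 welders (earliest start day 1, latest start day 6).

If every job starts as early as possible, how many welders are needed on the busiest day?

18

Early-start schedule: Valve overhaul@1, Deck coating@1, Electrical panel@1, Pump rebuild@1, Prop shaft@1, Hull plate@1.
Load per day: day 1: 18, day 2: 15, day 3: 8, day 4: 2, day 5: 0, day 6: 0, day 7: 0, day 8: 0.
Peak is 18.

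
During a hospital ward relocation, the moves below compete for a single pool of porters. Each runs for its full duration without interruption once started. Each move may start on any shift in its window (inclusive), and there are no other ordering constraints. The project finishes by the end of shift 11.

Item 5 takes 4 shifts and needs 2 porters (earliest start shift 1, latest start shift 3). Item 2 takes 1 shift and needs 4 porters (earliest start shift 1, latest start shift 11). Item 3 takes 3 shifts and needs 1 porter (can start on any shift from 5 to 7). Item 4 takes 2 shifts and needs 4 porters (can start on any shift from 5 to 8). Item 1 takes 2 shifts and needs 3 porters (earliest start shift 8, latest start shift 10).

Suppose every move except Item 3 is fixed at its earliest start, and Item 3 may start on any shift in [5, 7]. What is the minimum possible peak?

Item 3@5: s1:6  s2:2  s3:2  s4:2  s5:5  s6:5  s7:1  s8:3  s9:3  s10:0  s11:0 → peak 6
Item 3@6: s1:6  s2:2  s3:2  s4:2  s5:4  s6:5  s7:1  s8:4  s9:3  s10:0  s11:0 → peak 6
Item 3@7: s1:6  s2:2  s3:2  s4:2  s5:4  s6:4  s7:1  s8:4  s9:4  s10:0  s11:0 → peak 6
Best is Item 3@5, peak 6.

6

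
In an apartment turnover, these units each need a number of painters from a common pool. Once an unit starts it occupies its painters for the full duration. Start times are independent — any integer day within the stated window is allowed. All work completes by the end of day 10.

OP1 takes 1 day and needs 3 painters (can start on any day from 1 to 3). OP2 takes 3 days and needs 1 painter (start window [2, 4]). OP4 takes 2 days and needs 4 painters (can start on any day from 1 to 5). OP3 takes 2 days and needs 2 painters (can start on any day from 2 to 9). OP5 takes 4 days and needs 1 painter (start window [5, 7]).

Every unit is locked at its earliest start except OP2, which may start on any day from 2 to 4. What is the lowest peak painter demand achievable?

7

OP2@2: d1:7  d2:7  d3:3  d4:1  d5:1  d6:1  d7:1  d8:1  d9:0  d10:0 → peak 7
OP2@3: d1:7  d2:6  d3:3  d4:1  d5:2  d6:1  d7:1  d8:1  d9:0  d10:0 → peak 7
OP2@4: d1:7  d2:6  d3:2  d4:1  d5:2  d6:2  d7:1  d8:1  d9:0  d10:0 → peak 7
Best is OP2@2, peak 7.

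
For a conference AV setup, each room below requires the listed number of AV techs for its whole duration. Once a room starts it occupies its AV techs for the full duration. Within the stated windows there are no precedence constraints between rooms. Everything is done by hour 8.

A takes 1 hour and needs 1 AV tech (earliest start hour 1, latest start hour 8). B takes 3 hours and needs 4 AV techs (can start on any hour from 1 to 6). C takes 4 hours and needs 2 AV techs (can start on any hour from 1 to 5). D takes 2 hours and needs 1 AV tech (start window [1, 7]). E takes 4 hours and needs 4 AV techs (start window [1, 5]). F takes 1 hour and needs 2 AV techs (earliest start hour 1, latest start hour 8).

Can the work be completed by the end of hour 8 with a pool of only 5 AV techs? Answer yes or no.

no

Total AV tech-hours = 41; over 8 hours the average is 41/8 > 5, so some hour must exceed 5.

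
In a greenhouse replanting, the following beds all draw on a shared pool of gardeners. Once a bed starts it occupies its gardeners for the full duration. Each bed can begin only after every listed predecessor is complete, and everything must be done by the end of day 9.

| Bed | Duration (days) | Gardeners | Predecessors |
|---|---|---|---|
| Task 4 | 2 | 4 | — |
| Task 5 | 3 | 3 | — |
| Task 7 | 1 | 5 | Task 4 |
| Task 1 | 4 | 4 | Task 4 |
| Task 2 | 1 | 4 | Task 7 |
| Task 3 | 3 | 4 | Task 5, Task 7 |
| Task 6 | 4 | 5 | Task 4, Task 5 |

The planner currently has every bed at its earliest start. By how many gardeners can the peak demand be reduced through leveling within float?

Early-start peak: d1:7  d2:7  d3:12  d4:17  d5:13  d6:13  d7:5  d8:0  d9:0 ⇒ 17.
Leveled (Task 4@1, Task 5@1, Task 7@4, Task 1@3, Task 2@5, Task 3@7, Task 6@6): d1:7  d2:7  d3:7  d4:9  d5:8  d6:9  d7:9  d8:9  d9:9 ⇒ 9.
Reduction 17 − 9 = 8.

8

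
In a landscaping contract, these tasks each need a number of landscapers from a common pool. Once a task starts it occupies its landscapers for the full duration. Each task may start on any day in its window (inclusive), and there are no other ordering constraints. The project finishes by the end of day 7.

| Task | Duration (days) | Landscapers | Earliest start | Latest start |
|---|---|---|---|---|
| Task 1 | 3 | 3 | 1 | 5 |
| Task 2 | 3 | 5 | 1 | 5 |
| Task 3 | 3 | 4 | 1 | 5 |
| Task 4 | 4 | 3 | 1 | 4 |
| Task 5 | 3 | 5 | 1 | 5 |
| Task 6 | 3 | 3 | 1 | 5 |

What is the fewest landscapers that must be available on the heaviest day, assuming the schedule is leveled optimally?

12

Early-start (Task 1@1, Task 2@1, Task 3@1, Task 4@1, Task 5@1, Task 6@1) gives peak 23: d1:23  d2:23  d3:23  d4:3  d5:0  d6:0  d7:0.
Shift Task 4→4, Task 5→4, Task 6→4.
Schedule Task 1@1, Task 2@1, Task 3@1, Task 4@4, Task 5@4, Task 6@4: d1:12  d2:12  d3:12  d4:11  d5:11  d6:11  d7:3 — peak 12.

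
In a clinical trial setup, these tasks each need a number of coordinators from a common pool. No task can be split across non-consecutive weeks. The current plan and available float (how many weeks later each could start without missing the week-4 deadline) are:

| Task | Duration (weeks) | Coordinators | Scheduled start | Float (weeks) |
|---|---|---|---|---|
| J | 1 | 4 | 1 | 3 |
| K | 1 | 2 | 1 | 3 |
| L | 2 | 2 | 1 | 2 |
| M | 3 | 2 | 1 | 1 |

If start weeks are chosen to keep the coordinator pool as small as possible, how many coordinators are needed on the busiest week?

Early-start (J@1, K@1, L@1, M@1) gives peak 10: w1:10  w2:4  w3:2  w4:0.
Shift K→2, L→3, M→2.
Schedule J@1, K@2, L@3, M@2: w1:4  w2:4  w3:4  w4:4 — peak 4.
Total coordinator-weeks = 16 over 4 weeks ⇒ peak ≥ ⌈16/4⌉ = 4, so 4 is optimal.

4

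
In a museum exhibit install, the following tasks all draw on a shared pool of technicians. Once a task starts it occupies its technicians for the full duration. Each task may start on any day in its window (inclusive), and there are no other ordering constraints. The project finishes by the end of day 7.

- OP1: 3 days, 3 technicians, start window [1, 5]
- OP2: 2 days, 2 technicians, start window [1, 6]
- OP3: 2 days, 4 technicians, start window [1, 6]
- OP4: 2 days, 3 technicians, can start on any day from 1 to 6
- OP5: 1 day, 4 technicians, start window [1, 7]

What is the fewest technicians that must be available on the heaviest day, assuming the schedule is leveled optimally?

6

Early-start (OP1@1, OP2@1, OP3@1, OP4@1, OP5@1) gives peak 16: d1:16  d2:12  d3:3  d4:0  d5:0  d6:0  d7:0.
Shift OP3→5, OP4→3, OP5→7.
Schedule OP1@1, OP2@1, OP3@5, OP4@3, OP5@7: d1:5  d2:5  d3:6  d4:3  d5:4  d6:4  d7:4 — peak 6.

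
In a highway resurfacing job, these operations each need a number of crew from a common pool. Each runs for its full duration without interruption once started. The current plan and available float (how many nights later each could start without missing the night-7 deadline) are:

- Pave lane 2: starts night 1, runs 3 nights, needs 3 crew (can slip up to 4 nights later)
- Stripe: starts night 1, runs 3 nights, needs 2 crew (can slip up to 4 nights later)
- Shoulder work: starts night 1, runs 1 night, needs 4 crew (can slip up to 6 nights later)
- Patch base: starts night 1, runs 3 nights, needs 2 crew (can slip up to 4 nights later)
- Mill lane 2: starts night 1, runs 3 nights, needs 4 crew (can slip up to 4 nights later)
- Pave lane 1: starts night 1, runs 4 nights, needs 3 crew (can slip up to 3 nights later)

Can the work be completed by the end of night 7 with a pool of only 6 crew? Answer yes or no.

Total crew member-nights = 49; over 7 nights the average is 49/7 > 6, so some night must exceed 6.

no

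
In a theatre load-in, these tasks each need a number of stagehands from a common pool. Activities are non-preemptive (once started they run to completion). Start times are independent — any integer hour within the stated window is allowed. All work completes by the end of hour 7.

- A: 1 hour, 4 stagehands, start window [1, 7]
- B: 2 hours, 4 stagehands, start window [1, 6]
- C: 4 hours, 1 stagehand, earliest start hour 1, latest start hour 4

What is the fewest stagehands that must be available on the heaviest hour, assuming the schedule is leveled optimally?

4

Early-start (A@1, B@1, C@1) gives peak 9: h1:9  h2:5  h3:1  h4:1  h5:0  h6:0  h7:0.
Shift B→2, C→4.
Schedule A@1, B@2, C@4: h1:4  h2:4  h3:4  h4:1  h5:1  h6:1  h7:1 — peak 4.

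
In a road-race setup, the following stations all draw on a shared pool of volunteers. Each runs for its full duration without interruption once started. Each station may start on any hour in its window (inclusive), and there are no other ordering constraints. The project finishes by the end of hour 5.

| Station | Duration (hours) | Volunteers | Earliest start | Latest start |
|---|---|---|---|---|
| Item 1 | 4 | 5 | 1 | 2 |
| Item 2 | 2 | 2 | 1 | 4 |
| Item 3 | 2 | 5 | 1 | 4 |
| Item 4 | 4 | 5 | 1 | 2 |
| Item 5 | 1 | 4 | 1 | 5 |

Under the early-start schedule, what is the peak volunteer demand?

21

Early-start schedule: Item 1@1, Item 2@1, Item 3@1, Item 4@1, Item 5@1.
Load per hour: hour 1: 21, hour 2: 17, hour 3: 10, hour 4: 10, hour 5: 0.
Peak is 21.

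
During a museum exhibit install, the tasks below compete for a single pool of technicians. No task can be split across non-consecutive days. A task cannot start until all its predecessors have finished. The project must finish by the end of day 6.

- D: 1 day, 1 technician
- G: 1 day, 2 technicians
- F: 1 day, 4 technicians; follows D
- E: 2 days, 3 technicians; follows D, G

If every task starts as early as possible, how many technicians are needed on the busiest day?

7

Early-start schedule: D@1, G@1, F@2, E@2.
Load per day: day 1: 3, day 2: 7, day 3: 3, day 4: 0, day 5: 0, day 6: 0.
Peak is 7.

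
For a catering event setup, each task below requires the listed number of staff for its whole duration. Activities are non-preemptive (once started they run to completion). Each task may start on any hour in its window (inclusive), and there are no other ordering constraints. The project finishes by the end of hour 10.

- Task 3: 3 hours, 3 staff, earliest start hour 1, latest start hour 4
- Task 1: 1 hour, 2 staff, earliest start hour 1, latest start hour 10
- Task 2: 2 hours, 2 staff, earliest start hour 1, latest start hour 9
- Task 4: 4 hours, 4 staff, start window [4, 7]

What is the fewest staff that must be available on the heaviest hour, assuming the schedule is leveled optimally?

4

Early-start (Task 3@1, Task 1@1, Task 2@1, Task 4@4) gives peak 7: h1:7  h2:5  h3:3  h4:4  h5:4  h6:4  h7:4  h8:0  h9:0  h10:0.
Shift Task 1→4, Task 2→4, Task 4→6.
Schedule Task 3@1, Task 1@4, Task 2@4, Task 4@6: h1:3  h2:3  h3:3  h4:4  h5:2  h6:4  h7:4  h8:4  h9:4  h10:0 — peak 4.
Total staffer-hours = 31 over 10 hours ⇒ peak ≥ ⌈31/10⌉ = 4, so 4 is optimal.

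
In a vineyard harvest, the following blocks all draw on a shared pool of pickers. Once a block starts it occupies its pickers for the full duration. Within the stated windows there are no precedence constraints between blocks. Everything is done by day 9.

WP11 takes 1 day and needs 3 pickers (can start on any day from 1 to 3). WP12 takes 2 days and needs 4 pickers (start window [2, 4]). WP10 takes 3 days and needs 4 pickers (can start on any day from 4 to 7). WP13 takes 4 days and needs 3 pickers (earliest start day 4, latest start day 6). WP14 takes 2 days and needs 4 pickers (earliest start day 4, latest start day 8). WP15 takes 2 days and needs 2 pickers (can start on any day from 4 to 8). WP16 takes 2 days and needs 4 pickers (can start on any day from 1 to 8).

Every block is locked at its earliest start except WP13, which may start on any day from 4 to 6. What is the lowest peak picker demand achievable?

WP13@4: d1:7  d2:8  d3:4  d4:13  d5:13  d6:7  d7:3  d8:0  d9:0 → peak 13
WP13@5: d1:7  d2:8  d3:4  d4:10  d5:13  d6:7  d7:3  d8:3  d9:0 → peak 13
WP13@6: d1:7  d2:8  d3:4  d4:10  d5:10  d6:7  d7:3  d8:3  d9:3 → peak 10
Best is WP13@6, peak 10.

10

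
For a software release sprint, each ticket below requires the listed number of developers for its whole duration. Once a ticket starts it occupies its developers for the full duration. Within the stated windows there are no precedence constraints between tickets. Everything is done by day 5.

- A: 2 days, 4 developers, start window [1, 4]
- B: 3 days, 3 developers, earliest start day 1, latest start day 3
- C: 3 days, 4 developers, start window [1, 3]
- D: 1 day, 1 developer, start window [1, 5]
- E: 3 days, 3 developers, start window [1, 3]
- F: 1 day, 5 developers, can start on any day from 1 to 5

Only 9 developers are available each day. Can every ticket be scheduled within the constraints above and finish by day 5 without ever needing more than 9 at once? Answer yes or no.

The minimum achievable peak is 10; 9 < 10, so no feasible schedule stays within the cap.

no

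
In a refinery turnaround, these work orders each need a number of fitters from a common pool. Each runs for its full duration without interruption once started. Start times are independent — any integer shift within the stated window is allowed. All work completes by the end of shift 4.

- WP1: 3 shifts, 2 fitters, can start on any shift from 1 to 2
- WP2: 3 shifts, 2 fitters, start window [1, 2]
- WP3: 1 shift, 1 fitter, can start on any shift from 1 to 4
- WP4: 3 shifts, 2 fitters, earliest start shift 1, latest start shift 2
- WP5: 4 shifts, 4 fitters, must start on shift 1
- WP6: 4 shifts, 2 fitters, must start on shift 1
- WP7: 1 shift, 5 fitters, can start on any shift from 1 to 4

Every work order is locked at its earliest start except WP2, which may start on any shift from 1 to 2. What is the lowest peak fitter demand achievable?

WP2@1: s1:18  s2:12  s3:12  s4:6 → peak 18
WP2@2: s1:16  s2:12  s3:12  s4:8 → peak 16
Best is WP2@2, peak 16.

16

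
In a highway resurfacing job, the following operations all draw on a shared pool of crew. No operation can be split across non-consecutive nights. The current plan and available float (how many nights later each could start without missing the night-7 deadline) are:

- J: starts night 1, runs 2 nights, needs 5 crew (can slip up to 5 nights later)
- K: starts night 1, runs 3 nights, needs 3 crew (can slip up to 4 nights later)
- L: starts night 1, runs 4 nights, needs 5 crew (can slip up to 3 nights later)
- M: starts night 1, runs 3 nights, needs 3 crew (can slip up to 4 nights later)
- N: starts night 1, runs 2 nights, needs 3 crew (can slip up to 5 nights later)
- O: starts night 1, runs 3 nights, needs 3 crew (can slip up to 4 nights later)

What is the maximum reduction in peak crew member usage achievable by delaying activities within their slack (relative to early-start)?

12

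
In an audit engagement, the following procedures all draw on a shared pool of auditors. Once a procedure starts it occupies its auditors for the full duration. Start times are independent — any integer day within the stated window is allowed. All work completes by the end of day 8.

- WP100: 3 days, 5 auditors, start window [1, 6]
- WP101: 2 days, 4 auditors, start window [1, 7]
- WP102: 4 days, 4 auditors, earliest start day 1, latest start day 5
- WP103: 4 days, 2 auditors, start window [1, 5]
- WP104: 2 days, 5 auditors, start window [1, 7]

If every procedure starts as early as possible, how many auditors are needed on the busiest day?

20

Early-start schedule: WP100@1, WP101@1, WP102@1, WP103@1, WP104@1.
Load per day: day 1: 20, day 2: 20, day 3: 11, day 4: 6, day 5: 0, day 6: 0, day 7: 0, day 8: 0.
Peak is 20.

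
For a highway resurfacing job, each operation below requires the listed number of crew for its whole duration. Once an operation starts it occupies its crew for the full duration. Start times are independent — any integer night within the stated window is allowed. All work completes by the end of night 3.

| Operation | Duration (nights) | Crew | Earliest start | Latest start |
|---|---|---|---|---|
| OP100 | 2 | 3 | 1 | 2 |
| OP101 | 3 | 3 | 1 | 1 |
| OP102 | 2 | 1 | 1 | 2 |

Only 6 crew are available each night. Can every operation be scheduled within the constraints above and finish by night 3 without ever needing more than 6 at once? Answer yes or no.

The minimum achievable peak is 7; 6 < 7, so no feasible schedule stays within the cap.

no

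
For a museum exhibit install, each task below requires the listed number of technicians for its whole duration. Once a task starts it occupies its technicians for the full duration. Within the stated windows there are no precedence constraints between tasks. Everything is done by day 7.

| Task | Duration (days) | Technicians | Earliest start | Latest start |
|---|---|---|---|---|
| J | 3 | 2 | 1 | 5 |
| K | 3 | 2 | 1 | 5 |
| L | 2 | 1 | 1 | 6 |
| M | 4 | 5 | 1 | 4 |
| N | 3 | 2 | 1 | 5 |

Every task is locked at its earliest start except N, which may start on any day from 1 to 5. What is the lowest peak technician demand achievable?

N@1: d1:12  d2:12  d3:11  d4:5  d5:0  d6:0  d7:0 → peak 12
N@2: d1:10  d2:12  d3:11  d4:7  d5:0  d6:0  d7:0 → peak 12
N@3: d1:10  d2:10  d3:11  d4:7  d5:2  d6:0  d7:0 → peak 11
N@4: d1:10  d2:10  d3:9  d4:7  d5:2  d6:2  d7:0 → peak 10
N@5: d1:10  d2:10  d3:9  d4:5  d5:2  d6:2  d7:2 → peak 10
Best is N@4, peak 10.

10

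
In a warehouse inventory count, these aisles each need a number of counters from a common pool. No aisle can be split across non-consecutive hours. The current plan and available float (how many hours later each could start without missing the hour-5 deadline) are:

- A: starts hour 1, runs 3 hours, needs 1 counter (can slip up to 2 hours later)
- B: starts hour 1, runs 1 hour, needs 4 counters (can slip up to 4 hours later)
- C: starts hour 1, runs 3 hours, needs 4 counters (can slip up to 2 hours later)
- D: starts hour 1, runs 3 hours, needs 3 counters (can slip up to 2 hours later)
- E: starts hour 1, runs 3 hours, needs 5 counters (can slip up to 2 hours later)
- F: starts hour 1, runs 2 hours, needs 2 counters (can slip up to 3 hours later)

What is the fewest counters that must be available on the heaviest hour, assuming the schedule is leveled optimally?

13

Early-start (A@1, B@1, C@1, D@1, E@1, F@1) gives peak 19: h1:19  h2:15  h3:13  h4:0  h5:0.
Shift E→2, F→4.
Schedule A@1, B@1, C@1, D@1, E@2, F@4: h1:12  h2:13  h3:13  h4:7  h5:2 — peak 13.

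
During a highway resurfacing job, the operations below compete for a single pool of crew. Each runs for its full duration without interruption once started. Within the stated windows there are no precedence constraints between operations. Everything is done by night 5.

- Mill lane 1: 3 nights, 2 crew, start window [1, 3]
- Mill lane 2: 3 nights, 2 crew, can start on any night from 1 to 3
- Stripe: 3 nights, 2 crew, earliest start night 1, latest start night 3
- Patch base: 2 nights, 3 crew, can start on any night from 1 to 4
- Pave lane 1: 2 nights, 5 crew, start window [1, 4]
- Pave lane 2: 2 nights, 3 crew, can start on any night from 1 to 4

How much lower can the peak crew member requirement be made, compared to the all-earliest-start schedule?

8

Early-start peak: n1:17  n2:17  n3:6  n4:0  n5:0 ⇒ 17.
Leveled (Mill lane 1@1, Mill lane 2@1, Stripe@1, Patch base@1, Pave lane 1@4, Pave lane 2@3): n1:9  n2:9  n3:9  n4:8  n5:5 ⇒ 9.
Reduction 17 − 9 = 8.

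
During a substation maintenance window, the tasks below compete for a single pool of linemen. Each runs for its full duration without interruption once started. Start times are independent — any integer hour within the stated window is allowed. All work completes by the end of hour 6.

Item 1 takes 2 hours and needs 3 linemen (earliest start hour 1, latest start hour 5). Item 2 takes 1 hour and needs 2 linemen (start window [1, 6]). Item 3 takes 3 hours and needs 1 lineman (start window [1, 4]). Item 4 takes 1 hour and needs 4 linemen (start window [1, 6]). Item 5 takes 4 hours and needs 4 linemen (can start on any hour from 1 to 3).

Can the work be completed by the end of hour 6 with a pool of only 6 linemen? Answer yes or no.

The minimum achievable peak is 7; 6 < 7, so no feasible schedule stays within the cap.

no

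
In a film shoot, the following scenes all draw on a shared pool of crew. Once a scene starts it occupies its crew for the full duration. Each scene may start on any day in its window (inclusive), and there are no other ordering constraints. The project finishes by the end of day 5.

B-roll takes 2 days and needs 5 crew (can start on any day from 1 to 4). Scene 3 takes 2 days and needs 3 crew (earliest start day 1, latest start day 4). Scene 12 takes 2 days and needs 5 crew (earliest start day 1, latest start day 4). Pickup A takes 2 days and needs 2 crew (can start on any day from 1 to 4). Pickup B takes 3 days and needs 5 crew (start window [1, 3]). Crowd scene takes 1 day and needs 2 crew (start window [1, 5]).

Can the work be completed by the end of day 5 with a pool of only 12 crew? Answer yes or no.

Schedule B-roll@1, Scene 3@1, Scene 12@3, Pickup A@1, Pickup B@3, Crowd scene@5: d1:10  d2:10  d3:10  d4:10  d5:7 — peak 10 ≤ 12.

yes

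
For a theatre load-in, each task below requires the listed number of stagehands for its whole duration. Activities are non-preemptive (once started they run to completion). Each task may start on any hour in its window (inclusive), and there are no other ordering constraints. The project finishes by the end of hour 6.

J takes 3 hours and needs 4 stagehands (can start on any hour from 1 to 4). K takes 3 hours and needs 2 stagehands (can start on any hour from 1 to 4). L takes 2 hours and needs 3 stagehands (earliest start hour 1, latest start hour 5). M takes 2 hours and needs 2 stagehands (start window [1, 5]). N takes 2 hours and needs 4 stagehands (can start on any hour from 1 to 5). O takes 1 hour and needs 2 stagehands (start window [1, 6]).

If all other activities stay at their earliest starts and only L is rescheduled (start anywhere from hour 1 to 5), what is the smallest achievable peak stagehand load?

L@1: h1:17  h2:15  h3:6  h4:0  h5:0  h6:0 → peak 17
L@2: h1:14  h2:15  h3:9  h4:0  h5:0  h6:0 → peak 15
L@3: h1:14  h2:12  h3:9  h4:3  h5:0  h6:0 → peak 14
L@4: h1:14  h2:12  h3:6  h4:3  h5:3  h6:0 → peak 14
L@5: h1:14  h2:12  h3:6  h4:0  h5:3  h6:3 → peak 14
Best is L@3, peak 14.

14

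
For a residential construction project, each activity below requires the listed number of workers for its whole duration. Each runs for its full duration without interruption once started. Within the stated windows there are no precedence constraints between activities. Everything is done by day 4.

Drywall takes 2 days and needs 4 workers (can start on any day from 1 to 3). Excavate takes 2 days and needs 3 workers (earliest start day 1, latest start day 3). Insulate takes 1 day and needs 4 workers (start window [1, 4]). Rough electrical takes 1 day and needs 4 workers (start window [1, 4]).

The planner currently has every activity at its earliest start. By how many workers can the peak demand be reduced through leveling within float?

8

Early-start peak: d1:15  d2:7  d3:0  d4:0 ⇒ 15.
Leveled (Drywall@1, Excavate@1, Insulate@3, Rough electrical@4): d1:7  d2:7  d3:4  d4:4 ⇒ 7.
Reduction 15 − 7 = 8.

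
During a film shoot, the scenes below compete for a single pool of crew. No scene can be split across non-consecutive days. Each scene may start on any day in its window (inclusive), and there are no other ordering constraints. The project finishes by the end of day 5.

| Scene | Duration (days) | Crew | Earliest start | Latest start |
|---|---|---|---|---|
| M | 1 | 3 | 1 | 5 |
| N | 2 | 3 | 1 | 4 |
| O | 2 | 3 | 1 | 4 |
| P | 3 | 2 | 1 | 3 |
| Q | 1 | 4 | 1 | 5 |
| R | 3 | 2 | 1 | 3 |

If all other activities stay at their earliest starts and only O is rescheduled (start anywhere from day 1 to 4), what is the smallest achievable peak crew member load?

14

O@1: d1:17  d2:10  d3:4  d4:0  d5:0 → peak 17
O@2: d1:14  d2:10  d3:7  d4:0  d5:0 → peak 14
O@3: d1:14  d2:7  d3:7  d4:3  d5:0 → peak 14
O@4: d1:14  d2:7  d3:4  d4:3  d5:3 → peak 14
Best is O@2, peak 14.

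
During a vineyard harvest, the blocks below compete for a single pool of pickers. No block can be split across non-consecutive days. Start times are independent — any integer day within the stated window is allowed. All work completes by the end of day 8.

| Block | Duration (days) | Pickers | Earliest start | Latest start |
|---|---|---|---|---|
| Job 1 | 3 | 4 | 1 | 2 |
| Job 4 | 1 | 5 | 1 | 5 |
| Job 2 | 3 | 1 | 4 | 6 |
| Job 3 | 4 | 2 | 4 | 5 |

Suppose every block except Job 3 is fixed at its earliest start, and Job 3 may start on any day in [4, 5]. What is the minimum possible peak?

Job 3@4: d1:9  d2:4  d3:4  d4:3  d5:3  d6:3  d7:2  d8:0 → peak 9
Job 3@5: d1:9  d2:4  d3:4  d4:1  d5:3  d6:3  d7:2  d8:2 → peak 9
Best is Job 3@4, peak 9.

9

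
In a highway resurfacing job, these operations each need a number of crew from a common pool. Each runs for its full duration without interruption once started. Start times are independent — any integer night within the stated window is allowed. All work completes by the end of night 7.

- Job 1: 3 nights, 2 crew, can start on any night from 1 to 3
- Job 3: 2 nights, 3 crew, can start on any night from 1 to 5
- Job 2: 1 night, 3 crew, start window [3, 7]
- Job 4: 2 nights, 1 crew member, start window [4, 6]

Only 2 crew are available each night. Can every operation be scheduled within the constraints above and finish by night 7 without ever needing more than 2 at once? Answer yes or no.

no

Total crew member-nights = 17; over 7 nights the average is 17/7 > 2, so some night must exceed 2.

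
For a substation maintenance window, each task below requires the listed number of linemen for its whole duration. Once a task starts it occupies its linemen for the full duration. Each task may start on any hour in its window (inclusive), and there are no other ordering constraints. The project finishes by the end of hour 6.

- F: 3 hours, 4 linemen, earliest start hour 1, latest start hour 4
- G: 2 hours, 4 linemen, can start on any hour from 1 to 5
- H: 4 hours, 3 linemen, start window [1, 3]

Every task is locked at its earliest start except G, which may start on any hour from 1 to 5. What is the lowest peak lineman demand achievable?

7

G@1: h1:11  h2:11  h3:7  h4:3  h5:0  h6:0 → peak 11
G@2: h1:7  h2:11  h3:11  h4:3  h5:0  h6:0 → peak 11
G@3: h1:7  h2:7  h3:11  h4:7  h5:0  h6:0 → peak 11
G@4: h1:7  h2:7  h3:7  h4:7  h5:4  h6:0 → peak 7
G@5: h1:7  h2:7  h3:7  h4:3  h5:4  h6:4 → peak 7
Best is G@4, peak 7.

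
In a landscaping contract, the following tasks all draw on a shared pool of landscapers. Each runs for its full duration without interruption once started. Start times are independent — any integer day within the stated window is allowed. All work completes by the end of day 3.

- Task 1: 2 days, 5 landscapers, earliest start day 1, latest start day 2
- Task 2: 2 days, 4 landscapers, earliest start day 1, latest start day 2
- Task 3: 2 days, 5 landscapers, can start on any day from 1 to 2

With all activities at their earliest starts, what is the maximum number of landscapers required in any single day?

14

Early-start schedule: Task 1@1, Task 2@1, Task 3@1.
Load per day: day 1: 14, day 2: 14, day 3: 0.
Peak is 14.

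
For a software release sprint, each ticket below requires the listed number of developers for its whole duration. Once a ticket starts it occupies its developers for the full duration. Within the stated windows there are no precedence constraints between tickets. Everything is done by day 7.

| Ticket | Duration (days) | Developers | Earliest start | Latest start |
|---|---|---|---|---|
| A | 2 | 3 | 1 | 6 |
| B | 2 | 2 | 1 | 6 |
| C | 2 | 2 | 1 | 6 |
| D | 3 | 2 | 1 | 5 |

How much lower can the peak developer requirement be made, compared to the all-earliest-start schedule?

5

Early-start peak: d1:9  d2:9  d3:2  d4:0  d5:0  d6:0  d7:0 ⇒ 9.
Leveled (A@1, B@3, C@3, D@5): d1:3  d2:3  d3:4  d4:4  d5:2  d6:2  d7:2 ⇒ 4.
Reduction 9 − 4 = 5.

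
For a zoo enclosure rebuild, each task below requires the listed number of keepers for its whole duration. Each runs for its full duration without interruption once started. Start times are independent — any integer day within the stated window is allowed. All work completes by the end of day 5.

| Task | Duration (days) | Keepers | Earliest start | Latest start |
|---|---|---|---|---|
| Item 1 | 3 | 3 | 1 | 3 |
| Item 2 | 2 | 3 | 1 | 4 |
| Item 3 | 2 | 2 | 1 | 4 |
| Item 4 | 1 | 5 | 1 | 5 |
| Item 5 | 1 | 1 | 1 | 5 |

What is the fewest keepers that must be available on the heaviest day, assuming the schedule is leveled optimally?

Early-start (Item 1@1, Item 2@1, Item 3@1, Item 4@1, Item 5@1) gives peak 14: d1:14  d2:8  d3:3  d4:0  d5:0.
Shift Item 3→3, Item 4→5, Item 5→3.
Schedule Item 1@1, Item 2@1, Item 3@3, Item 4@5, Item 5@3: d1:6  d2:6  d3:6  d4:2  d5:5 — peak 6.

6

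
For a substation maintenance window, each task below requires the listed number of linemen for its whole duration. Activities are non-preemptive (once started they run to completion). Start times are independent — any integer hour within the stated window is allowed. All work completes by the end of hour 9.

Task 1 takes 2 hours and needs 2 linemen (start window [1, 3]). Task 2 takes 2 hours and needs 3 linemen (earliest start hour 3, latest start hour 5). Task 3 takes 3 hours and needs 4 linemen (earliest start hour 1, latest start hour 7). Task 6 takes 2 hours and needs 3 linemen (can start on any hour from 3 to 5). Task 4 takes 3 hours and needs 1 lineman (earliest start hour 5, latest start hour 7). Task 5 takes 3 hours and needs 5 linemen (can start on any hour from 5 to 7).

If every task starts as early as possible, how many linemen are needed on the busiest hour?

Early-start schedule: Task 1@1, Task 2@3, Task 3@1, Task 6@3, Task 4@5, Task 5@5.
Load per hour: hour 1: 6, hour 2: 6, hour 3: 10, hour 4: 6, hour 5: 6, hour 6: 6, hour 7: 6, hour 8: 0, hour 9: 0.
Peak is 10.

10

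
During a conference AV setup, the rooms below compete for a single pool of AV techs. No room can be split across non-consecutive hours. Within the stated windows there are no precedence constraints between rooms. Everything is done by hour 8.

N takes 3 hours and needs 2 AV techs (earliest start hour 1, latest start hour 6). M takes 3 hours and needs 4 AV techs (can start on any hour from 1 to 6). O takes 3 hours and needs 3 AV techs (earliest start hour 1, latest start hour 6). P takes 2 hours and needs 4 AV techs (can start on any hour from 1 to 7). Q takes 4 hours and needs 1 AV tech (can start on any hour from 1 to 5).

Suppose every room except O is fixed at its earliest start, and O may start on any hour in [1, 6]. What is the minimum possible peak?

11

O@1: h1:14  h2:14  h3:10  h4:1  h5:0  h6:0  h7:0  h8:0 → peak 14
O@2: h1:11  h2:14  h3:10  h4:4  h5:0  h6:0  h7:0  h8:0 → peak 14
O@3: h1:11  h2:11  h3:10  h4:4  h5:3  h6:0  h7:0  h8:0 → peak 11
O@4: h1:11  h2:11  h3:7  h4:4  h5:3  h6:3  h7:0  h8:0 → peak 11
O@5: h1:11  h2:11  h3:7  h4:1  h5:3  h6:3  h7:3  h8:0 → peak 11
O@6: h1:11  h2:11  h3:7  h4:1  h5:0  h6:3  h7:3  h8:3 → peak 11
Best is O@3, peak 11.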